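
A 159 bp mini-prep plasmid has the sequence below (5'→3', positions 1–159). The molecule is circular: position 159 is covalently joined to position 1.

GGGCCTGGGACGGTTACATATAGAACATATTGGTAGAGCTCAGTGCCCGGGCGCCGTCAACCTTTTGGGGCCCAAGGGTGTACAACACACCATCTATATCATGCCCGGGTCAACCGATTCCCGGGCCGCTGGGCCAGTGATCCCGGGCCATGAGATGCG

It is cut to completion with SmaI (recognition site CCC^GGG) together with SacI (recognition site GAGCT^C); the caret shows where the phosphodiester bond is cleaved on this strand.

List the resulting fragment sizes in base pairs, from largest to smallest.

SmaI sites (CCCGGG) start at positions 46, 104, 120, 142.
SmaI cuts after base 3 of each site, so after positions 48, 106, 122, 144.
The SacI site (GAGCTC) starts at position 36.
SacI cuts after base 5 of each site (before the last base), so after position 40.
Combined cut positions: 40, 48, 106, 122, 144.
Circular molecule, 5 cuts → 5 fragments:
  41–48 → 8 bp
  49–106 → 58 bp
  107–122 → 16 bp
  123–144 → 22 bp
  145–159 then 1–40 → 15 + 40 = 55 bp
Sorted largest to smallest: 58, 55, 22, 16, 8 bp.

58, 55, 22, 16, 8 bp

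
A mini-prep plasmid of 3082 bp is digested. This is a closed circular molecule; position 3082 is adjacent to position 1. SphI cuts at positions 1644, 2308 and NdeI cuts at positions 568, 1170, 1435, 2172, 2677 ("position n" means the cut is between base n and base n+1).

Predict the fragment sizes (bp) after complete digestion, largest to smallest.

Combined cut positions (sorted): 568, 1170, 1435, 1644, 2172, 2308, 2677.
Circular molecule, 7 cuts → 7 fragments:
  1170 − 568 = 602 bp
  1435 − 1170 = 265 bp
  1644 − 1435 = 209 bp
  2172 − 1644 = 528 bp
  2308 − 2172 = 136 bp
  2677 − 2308 = 369 bp
  wrap: 3082 − 2677 + 568 = 973 bp
Sorted largest to smallest: 973, 602, 528, 369, 265, 209, 136 bp.

973, 602, 528, 369, 265, 209, 136 bp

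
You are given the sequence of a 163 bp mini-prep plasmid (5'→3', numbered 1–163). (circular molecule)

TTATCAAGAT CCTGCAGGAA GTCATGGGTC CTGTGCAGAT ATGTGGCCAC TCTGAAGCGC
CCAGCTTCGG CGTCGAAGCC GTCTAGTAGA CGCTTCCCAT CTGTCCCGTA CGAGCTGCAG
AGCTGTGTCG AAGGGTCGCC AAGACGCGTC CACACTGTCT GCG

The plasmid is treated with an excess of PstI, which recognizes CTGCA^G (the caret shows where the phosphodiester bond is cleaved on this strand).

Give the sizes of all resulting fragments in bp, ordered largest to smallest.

PstI sites (CTGCAG) start at positions 12, 115.
PstI cuts after base 5 of each site (before the last base), so after positions 16, 119.
Circular molecule, 2 cuts → 2 fragments:
  17–119 → 103 bp
  120–163 then 1–16 → 44 + 16 = 60 bp
Sorted largest to smallest: 103, 60 bp.

103, 60 bp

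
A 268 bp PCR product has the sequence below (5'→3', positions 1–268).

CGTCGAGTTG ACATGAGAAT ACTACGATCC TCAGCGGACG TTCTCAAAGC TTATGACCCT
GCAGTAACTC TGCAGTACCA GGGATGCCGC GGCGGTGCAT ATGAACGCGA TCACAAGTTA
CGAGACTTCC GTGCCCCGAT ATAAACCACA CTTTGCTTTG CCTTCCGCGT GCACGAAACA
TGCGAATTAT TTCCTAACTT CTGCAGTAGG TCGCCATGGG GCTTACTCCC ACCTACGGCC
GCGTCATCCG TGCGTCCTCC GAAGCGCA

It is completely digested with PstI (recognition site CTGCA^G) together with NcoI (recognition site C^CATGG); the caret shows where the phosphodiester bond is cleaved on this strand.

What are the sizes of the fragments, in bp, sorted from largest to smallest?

PstI sites (CTGCAG) start at positions 59, 70, 201.
PstI cuts after base 5 of each site (before the last base), so after positions 63, 74, 205.
The NcoI site (CCATGG) starts at position 214.
NcoI cuts after the first base of each site, so after position 214.
Combined cut positions: 63, 74, 205, 214.
Linear molecule, 4 cuts → 5 fragments:
  1–63 → 63 bp
  64–74 → 11 bp
  75–205 → 131 bp
  206–214 → 9 bp
  215–268 → 54 bp
Sorted largest to smallest: 131, 63, 54, 11, 9 bp.

131, 63, 54, 11, 9 bp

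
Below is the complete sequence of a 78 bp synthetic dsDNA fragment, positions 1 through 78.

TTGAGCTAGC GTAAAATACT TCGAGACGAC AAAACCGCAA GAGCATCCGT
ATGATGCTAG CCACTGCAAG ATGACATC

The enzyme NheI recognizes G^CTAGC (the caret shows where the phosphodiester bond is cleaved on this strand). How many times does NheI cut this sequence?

GCTAGC occurs starting at positions 5, 56.
NheI cuts at 2 sites.

2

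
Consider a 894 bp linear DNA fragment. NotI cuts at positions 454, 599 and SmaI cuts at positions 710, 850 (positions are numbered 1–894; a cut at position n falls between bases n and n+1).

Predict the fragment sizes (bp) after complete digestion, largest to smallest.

454, 145, 140, 111, 44 bp

Combined cut positions (sorted): 454, 599, 710, 850.
Linear molecule, 4 cuts → 5 fragments:
  454 − 0 = 454 bp
  599 − 454 = 145 bp
  710 − 599 = 111 bp
  850 − 710 = 140 bp
  894 − 850 = 44 bp
Sorted largest to smallest: 454, 145, 140, 111, 44 bp.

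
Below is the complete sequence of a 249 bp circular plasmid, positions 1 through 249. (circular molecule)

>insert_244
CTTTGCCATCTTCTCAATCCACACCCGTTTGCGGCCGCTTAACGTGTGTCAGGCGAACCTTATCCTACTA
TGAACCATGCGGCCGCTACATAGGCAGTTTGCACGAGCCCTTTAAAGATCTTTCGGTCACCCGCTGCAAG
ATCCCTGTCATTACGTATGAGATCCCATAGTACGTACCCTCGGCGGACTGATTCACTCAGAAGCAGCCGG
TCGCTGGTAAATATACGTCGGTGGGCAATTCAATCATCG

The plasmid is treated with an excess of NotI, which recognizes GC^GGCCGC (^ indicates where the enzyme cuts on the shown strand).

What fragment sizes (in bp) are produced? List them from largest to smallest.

201, 48 bp

NotI sites (GCGGCCGC) start at positions 31, 79.
NotI cuts after base 2 of each site, so after positions 32, 80.
Circular molecule, 2 cuts → 2 fragments:
  33–80 → 48 bp
  81–249 then 1–32 → 169 + 32 = 201 bp
Sorted largest to smallest: 201, 48 bp.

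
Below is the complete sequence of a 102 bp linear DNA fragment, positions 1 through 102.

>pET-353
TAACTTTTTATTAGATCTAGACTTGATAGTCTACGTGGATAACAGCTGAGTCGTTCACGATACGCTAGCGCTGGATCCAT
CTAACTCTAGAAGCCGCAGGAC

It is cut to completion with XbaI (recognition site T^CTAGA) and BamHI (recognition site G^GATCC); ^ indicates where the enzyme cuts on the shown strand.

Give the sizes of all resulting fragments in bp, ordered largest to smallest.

57, 16, 16, 13 bp

XbaI sites (TCTAGA) start at positions 16, 86.
XbaI cuts after the first base of each site, so after positions 16, 86.
The BamHI site (GGATCC) starts at position 73.
BamHI cuts after the first base of each site, so after position 73.
Combined cut positions: 16, 73, 86.
Linear molecule, 3 cuts → 4 fragments:
  1–16 → 16 bp
  17–73 → 57 bp
  74–86 → 13 bp
  87–102 → 16 bp
Sorted largest to smallest: 57, 16, 16, 13 bp.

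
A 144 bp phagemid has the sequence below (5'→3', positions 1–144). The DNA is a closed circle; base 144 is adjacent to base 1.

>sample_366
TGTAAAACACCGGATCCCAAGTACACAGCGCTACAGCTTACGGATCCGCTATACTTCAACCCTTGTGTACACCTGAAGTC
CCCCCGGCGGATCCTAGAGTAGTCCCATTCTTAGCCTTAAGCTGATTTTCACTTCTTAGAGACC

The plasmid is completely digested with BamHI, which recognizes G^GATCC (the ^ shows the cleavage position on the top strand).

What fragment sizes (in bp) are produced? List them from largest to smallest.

BamHI sites (GGATCC) start at positions 12, 42, 89.
BamHI cuts after the first base of each site, so after positions 12, 42, 89.
Circular molecule, 3 cuts → 3 fragments:
  13–42 → 30 bp
  43–89 → 47 bp
  90–144 then 1–12 → 55 + 12 = 67 bp
Sorted largest to smallest: 67, 47, 30 bp.

67, 47, 30 bp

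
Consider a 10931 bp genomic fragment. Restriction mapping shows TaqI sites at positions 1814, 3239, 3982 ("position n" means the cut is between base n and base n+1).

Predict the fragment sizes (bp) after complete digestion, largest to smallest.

Linear molecule, 3 cuts → 4 fragments:
  1814 − 0 = 1814 bp
  3239 − 1814 = 1425 bp
  3982 − 3239 = 743 bp
  10931 − 3982 = 6949 bp
Sorted largest to smallest: 6949, 1814, 1425, 743 bp.

6949, 1814, 1425, 743 bp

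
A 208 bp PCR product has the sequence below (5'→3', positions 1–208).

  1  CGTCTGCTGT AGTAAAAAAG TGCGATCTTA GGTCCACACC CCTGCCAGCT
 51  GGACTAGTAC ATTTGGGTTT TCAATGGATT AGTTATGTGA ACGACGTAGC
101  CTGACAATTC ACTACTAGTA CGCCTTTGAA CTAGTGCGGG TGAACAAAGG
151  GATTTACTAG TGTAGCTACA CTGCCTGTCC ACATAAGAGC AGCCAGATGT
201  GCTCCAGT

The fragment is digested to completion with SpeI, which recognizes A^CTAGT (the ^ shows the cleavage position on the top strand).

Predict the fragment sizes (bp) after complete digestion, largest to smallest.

61, 53, 52, 26, 16 bp

SpeI sites (ACTAGT) start at positions 53, 114, 130, 156.
SpeI cuts after the first base of each site, so after positions 53, 114, 130, 156.
Linear molecule, 4 cuts → 5 fragments:
  1–53 → 53 bp
  54–114 → 61 bp
  115–130 → 16 bp
  131–156 → 26 bp
  157–208 → 52 bp
Sorted largest to smallest: 61, 53, 52, 26, 16 bp.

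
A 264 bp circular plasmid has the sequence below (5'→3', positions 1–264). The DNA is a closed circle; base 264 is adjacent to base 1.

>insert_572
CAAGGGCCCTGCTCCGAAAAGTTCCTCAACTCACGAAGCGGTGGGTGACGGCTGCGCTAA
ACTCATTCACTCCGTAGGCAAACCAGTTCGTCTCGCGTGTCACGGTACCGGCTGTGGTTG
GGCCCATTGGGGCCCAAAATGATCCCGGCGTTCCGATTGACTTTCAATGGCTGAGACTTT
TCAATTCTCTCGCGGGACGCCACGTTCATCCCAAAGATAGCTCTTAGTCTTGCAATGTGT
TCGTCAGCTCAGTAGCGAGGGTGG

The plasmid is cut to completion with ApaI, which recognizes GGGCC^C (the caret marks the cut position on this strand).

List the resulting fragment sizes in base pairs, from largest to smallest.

ApaI sites (GGGCCC) start at positions 4, 120, 130.
ApaI cuts after base 5 of each site (before the last base), so after positions 8, 124, 134.
Circular molecule, 3 cuts → 3 fragments:
  9–124 → 116 bp
  125–134 → 10 bp
  135–264 then 1–8 → 130 + 8 = 138 bp
Sorted largest to smallest: 138, 116, 10 bp.

138, 116, 10 bp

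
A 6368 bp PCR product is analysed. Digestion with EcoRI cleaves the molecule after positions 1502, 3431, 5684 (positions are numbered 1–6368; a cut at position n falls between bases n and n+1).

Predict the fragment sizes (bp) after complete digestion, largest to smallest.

Linear molecule, 3 cuts → 4 fragments:
  1502 − 0 = 1502 bp
  3431 − 1502 = 1929 bp
  5684 − 3431 = 2253 bp
  6368 − 5684 = 684 bp
Sorted largest to smallest: 2253, 1929, 1502, 684 bp.

2253, 1929, 1502, 684 bp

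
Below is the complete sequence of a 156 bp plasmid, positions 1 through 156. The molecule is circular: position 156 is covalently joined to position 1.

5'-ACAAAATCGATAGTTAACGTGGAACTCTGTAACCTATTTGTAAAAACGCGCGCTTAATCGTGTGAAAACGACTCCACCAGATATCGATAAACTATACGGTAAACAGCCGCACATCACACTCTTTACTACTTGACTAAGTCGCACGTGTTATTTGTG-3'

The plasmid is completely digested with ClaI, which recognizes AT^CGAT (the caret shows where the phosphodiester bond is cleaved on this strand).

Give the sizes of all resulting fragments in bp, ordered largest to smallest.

79, 77 bp

ClaI sites (ATCGAT) start at positions 6, 83.
ClaI cuts after base 2 of each site, so after positions 7, 84.
Circular molecule, 2 cuts → 2 fragments:
  8–84 → 77 bp
  85–156 then 1–7 → 72 + 7 = 79 bp
Sorted largest to smallest: 79, 77 bp.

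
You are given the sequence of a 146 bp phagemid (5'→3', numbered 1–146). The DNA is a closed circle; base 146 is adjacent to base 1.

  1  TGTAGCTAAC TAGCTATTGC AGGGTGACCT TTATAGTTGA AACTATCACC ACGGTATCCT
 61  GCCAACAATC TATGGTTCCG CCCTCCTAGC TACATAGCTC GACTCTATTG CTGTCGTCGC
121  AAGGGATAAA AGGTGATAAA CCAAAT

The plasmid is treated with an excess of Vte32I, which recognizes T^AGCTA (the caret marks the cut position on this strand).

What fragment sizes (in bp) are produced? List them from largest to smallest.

76, 62, 8 bp

Vte32I sites (TAGCTA) start at positions 3, 11, 87.
Vte32I cuts after the first base of each site, so after positions 3, 11, 87.
Circular molecule, 3 cuts → 3 fragments:
  4–11 → 8 bp
  12–87 → 76 bp
  88–146 then 1–3 → 59 + 3 = 62 bp
Sorted largest to smallest: 76, 62, 8 bp.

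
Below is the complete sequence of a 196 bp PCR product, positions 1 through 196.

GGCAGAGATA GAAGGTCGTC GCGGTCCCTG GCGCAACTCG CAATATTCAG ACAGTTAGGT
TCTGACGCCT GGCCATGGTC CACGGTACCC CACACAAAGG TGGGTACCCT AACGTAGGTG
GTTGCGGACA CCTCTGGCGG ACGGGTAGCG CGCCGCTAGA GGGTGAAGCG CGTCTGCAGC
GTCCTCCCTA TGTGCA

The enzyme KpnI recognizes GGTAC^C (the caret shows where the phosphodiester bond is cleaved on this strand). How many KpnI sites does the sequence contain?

GGTACC occurs starting at positions 84, 103.
KpnI cuts at 2 sites.

2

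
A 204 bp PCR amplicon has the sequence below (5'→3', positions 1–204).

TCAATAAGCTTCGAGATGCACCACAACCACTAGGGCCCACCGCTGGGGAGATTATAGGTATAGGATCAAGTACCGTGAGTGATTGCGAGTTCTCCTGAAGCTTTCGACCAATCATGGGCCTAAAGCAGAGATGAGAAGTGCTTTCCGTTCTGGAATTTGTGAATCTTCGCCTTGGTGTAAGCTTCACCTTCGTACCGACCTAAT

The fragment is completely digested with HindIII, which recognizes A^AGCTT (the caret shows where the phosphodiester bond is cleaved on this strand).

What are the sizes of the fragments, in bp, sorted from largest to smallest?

92, 81, 25, 6 bp

HindIII sites (AAGCTT) start at positions 6, 98, 179.
HindIII cuts after the first base of each site, so after positions 6, 98, 179.
Linear molecule, 3 cuts → 4 fragments:
  1–6 → 6 bp
  7–98 → 92 bp
  99–179 → 81 bp
  180–204 → 25 bp
Sorted largest to smallest: 92, 81, 25, 6 bp.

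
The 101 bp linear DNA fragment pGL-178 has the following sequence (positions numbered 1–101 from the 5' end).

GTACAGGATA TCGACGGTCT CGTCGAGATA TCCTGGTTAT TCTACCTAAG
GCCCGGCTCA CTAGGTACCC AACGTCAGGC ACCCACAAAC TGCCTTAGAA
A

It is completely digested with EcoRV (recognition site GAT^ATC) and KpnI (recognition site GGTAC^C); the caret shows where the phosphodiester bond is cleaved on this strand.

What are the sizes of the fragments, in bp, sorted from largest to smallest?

39, 33, 20, 9 bp

EcoRV sites (GATATC) start at positions 7, 27.
EcoRV cuts after base 3 of each site, so after positions 9, 29.
The KpnI site (GGTACC) starts at position 64.
KpnI cuts after base 5 of each site (before the last base), so after position 68.
Combined cut positions: 9, 29, 68.
Linear molecule, 3 cuts → 4 fragments:
  1–9 → 9 bp
  10–29 → 20 bp
  30–68 → 39 bp
  69–101 → 33 bp
Sorted largest to smallest: 39, 33, 20, 9 bp.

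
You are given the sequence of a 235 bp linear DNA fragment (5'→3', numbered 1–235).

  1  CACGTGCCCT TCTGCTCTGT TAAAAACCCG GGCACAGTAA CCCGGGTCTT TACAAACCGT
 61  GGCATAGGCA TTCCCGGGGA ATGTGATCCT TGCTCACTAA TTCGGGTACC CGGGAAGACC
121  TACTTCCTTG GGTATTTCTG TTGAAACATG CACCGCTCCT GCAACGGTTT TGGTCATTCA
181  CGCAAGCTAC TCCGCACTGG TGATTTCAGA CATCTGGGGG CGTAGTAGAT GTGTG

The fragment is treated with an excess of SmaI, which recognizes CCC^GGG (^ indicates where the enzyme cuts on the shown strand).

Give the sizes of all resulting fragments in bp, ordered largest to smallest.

124, 36, 32, 29, 14 bp

SmaI sites (CCCGGG) start at positions 27, 41, 73, 109.
SmaI cuts after base 3 of each site, so after positions 29, 43, 75, 111.
Linear molecule, 4 cuts → 5 fragments:
  1–29 → 29 bp
  30–43 → 14 bp
  44–75 → 32 bp
  76–111 → 36 bp
  112–235 → 124 bp
Sorted largest to smallest: 124, 36, 32, 29, 14 bp.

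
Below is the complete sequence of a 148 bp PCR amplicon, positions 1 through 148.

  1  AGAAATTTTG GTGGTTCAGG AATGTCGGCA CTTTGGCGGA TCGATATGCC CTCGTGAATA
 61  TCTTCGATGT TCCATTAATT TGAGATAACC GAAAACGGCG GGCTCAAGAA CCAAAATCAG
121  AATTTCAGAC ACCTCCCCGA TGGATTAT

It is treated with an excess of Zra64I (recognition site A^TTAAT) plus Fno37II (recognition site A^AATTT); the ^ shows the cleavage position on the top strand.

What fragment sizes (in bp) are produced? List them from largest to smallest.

The Zra64I site (ATTAAT) starts at position 74.
Zra64I cuts after the first base of each site, so after position 74.
The Fno37II site (AAATTT) starts at position 3.
Fno37II cuts after the first base of each site, so after position 3.
Combined cut positions: 3, 74.
Linear molecule, 2 cuts → 3 fragments:
  1–3 → 3 bp
  4–74 → 71 bp
  75–148 → 74 bp
Sorted largest to smallest: 74, 71, 3 bp.

74, 71, 3 bp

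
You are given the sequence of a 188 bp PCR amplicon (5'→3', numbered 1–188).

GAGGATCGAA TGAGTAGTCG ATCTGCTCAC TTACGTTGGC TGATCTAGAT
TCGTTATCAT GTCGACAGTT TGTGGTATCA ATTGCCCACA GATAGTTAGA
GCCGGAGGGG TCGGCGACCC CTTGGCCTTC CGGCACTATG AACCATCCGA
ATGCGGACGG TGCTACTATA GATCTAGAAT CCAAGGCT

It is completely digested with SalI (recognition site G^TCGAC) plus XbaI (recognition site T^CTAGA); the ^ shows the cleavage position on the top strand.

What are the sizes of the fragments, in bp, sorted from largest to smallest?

112, 44, 17, 15 bp

The SalI site (GTCGAC) starts at position 61.
SalI cuts after the first base of each site, so after position 61.
XbaI sites (TCTAGA) start at positions 44, 173.
XbaI cuts after the first base of each site, so after positions 44, 173.
Combined cut positions: 44, 61, 173.
Linear molecule, 3 cuts → 4 fragments:
  1–44 → 44 bp
  45–61 → 17 bp
  62–173 → 112 bp
  174–188 → 15 bp
Sorted largest to smallest: 112, 44, 17, 15 bp.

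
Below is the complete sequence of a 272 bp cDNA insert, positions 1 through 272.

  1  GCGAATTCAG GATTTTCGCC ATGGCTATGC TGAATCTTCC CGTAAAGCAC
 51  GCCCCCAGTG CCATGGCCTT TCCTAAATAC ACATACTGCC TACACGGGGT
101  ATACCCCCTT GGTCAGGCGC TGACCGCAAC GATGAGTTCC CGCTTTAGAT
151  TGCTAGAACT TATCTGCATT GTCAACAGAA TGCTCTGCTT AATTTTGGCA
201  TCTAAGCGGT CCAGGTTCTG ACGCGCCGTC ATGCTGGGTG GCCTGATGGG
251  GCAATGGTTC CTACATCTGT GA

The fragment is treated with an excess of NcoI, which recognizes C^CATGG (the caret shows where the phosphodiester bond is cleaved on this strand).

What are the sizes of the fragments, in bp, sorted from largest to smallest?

NcoI sites (CCATGG) start at positions 19, 61.
NcoI cuts after the first base of each site, so after positions 19, 61.
Linear molecule, 2 cuts → 3 fragments:
  1–19 → 19 bp
  20–61 → 42 bp
  62–272 → 211 bp
Sorted largest to smallest: 211, 42, 19 bp.

211, 42, 19 bp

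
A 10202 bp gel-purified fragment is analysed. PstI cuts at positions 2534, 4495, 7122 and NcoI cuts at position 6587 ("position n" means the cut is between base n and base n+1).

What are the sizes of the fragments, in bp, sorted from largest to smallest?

Combined cut positions (sorted): 2534, 4495, 6587, 7122.
Linear molecule, 4 cuts → 5 fragments:
  2534 − 0 = 2534 bp
  4495 − 2534 = 1961 bp
  6587 − 4495 = 2092 bp
  7122 − 6587 = 535 bp
  10202 − 7122 = 3080 bp
Sorted largest to smallest: 3080, 2534, 2092, 1961, 535 bp.

3080, 2534, 2092, 1961, 535 bp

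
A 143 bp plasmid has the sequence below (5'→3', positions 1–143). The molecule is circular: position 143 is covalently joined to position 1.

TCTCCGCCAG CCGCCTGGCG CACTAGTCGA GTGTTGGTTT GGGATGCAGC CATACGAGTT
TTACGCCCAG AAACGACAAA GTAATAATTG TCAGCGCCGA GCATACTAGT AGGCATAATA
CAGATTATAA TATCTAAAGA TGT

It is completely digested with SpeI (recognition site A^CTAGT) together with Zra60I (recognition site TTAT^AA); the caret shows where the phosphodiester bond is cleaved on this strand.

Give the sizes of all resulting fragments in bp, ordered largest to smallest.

83, 37, 23 bp

SpeI sites (ACTAGT) start at positions 22, 105.
SpeI cuts after the first base of each site, so after positions 22, 105.
The Zra60I site (TTATAA) starts at position 125.
Zra60I cuts after base 4 of each site, so after position 128.
Combined cut positions: 22, 105, 128.
Circular molecule, 3 cuts → 3 fragments:
  23–105 → 83 bp
  106–128 → 23 bp
  129–143 then 1–22 → 15 + 22 = 37 bp
Sorted largest to smallest: 83, 37, 23 bp.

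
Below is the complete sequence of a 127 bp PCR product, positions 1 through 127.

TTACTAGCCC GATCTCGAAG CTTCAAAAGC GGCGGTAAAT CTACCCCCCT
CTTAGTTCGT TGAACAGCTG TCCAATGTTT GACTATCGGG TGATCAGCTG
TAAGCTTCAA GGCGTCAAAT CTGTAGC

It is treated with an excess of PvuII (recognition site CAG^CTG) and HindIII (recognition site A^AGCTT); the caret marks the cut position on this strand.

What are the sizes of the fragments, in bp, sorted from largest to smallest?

49, 30, 25, 18, 5 bp

PvuII sites (CAGCTG) start at positions 65, 95.
PvuII cuts after base 3 of each site, so after positions 67, 97.
HindIII sites (AAGCTT) start at positions 18, 102.
HindIII cuts after the first base of each site, so after positions 18, 102.
Combined cut positions: 18, 67, 97, 102.
Linear molecule, 4 cuts → 5 fragments:
  1–18 → 18 bp
  19–67 → 49 bp
  68–97 → 30 bp
  98–102 → 5 bp
  103–127 → 25 bp
Sorted largest to smallest: 49, 30, 25, 18, 5 bp.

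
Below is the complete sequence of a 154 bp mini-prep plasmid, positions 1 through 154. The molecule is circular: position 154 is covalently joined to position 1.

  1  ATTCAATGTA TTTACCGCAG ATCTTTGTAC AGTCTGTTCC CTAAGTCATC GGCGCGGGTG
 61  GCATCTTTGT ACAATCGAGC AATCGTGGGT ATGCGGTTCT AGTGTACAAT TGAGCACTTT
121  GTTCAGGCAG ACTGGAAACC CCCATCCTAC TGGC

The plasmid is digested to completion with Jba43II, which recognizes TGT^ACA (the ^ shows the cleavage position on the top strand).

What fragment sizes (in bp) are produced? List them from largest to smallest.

77, 42, 35 bp

Jba43II sites (TGTACA) start at positions 26, 68, 103.
Jba43II cuts after base 3 of each site, so after positions 28, 70, 105.
Circular molecule, 3 cuts → 3 fragments:
  29–70 → 42 bp
  71–105 → 35 bp
  106–154 then 1–28 → 49 + 28 = 77 bp
Sorted largest to smallest: 77, 42, 35 bp.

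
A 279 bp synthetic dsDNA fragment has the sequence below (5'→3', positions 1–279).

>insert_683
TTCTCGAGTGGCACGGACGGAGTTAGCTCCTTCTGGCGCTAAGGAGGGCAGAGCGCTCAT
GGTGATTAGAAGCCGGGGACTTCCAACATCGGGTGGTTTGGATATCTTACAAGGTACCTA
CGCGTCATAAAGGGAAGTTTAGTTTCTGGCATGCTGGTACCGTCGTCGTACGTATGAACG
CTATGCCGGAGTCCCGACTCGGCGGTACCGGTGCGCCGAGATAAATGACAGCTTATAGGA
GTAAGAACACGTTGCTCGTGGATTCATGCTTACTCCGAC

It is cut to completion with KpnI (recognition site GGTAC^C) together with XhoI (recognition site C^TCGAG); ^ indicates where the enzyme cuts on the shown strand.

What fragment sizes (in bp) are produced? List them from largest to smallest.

KpnI sites (GGTACC) start at positions 113, 156, 204.
KpnI cuts after base 5 of each site (before the last base), so after positions 117, 160, 208.
The XhoI site (CTCGAG) starts at position 3.
XhoI cuts after the first base of each site, so after position 3.
Combined cut positions: 3, 117, 160, 208.
Linear molecule, 4 cuts → 5 fragments:
  1–3 → 3 bp
  4–117 → 114 bp
  118–160 → 43 bp
  161–208 → 48 bp
  209–279 → 71 bp
Sorted largest to smallest: 114, 71, 48, 43, 3 bp.

114, 71, 48, 43, 3 bp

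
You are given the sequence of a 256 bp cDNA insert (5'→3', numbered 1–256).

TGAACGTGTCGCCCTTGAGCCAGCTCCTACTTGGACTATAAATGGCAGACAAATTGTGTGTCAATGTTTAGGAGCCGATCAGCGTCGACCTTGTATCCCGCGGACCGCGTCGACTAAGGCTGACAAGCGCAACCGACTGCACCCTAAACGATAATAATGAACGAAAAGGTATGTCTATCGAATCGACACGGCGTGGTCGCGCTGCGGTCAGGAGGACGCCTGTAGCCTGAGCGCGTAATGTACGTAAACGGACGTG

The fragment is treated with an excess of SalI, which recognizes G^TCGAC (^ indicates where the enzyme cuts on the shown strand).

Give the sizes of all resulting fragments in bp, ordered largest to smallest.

147, 84, 25 bp

SalI sites (GTCGAC) start at positions 84, 109.
SalI cuts after the first base of each site, so after positions 84, 109.
Linear molecule, 2 cuts → 3 fragments:
  1–84 → 84 bp
  85–109 → 25 bp
  110–256 → 147 bp
Sorted largest to smallest: 147, 84, 25 bp.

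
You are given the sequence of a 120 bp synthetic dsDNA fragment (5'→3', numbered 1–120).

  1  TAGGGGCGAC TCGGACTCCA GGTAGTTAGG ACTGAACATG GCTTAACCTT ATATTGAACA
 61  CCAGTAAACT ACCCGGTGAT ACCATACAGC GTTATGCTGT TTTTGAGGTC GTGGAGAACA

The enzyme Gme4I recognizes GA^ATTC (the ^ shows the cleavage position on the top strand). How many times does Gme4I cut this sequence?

No occurrence of GAATTC is present in the sequence.
Gme4I does not cut: 0 sites.

0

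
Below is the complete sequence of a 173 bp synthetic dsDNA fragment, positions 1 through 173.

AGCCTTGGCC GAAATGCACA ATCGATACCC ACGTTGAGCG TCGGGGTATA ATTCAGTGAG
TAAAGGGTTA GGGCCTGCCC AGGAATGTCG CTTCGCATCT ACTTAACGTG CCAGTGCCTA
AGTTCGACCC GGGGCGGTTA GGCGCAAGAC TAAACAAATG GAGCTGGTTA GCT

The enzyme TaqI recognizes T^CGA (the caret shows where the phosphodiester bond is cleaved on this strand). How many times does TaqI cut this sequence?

2

TCGA occurs starting at positions 22, 124.
TaqI cuts at 2 sites.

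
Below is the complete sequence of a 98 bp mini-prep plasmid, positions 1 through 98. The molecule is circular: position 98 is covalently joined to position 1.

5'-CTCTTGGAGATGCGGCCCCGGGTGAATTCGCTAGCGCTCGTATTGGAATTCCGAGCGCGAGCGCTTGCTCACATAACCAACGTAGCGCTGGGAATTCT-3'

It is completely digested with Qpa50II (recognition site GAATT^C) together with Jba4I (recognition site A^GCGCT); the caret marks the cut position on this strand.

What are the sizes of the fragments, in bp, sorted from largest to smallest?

Qpa50II sites (GAATTC) start at positions 24, 46, 92.
Qpa50II cuts after base 5 of each site (before the last base), so after positions 28, 50, 96.
Jba4I sites (AGCGCT) start at positions 33, 60, 84.
Jba4I cuts after the first base of each site, so after positions 33, 60, 84.
Combined cut positions: 28, 33, 50, 60, 84, 96.
Circular molecule, 6 cuts → 6 fragments:
  29–33 → 5 bp
  34–50 → 17 bp
  51–60 → 10 bp
  61–84 → 24 bp
  85–96 → 12 bp
  97–98 then 1–28 → 2 + 28 = 30 bp
Sorted largest to smallest: 30, 24, 17, 12, 10, 5 bp.

30, 24, 17, 12, 10, 5 bp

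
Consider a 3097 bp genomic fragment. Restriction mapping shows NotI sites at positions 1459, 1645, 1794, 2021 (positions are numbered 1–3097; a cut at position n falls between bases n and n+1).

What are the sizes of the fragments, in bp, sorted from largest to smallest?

1459, 1076, 227, 186, 149 bp

Linear molecule, 4 cuts → 5 fragments:
  1459 − 0 = 1459 bp
  1645 − 1459 = 186 bp
  1794 − 1645 = 149 bp
  2021 − 1794 = 227 bp
  3097 − 2021 = 1076 bp
Sorted largest to smallest: 1459, 1076, 227, 186, 149 bp.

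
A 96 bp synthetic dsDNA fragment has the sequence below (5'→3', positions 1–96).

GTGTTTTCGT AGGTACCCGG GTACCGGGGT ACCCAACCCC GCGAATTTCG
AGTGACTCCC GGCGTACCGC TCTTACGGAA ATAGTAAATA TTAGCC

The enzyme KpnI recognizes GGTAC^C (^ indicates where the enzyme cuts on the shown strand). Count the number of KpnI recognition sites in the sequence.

3

GGTACC occurs starting at positions 12, 20, 28.
KpnI cuts at 3 sites.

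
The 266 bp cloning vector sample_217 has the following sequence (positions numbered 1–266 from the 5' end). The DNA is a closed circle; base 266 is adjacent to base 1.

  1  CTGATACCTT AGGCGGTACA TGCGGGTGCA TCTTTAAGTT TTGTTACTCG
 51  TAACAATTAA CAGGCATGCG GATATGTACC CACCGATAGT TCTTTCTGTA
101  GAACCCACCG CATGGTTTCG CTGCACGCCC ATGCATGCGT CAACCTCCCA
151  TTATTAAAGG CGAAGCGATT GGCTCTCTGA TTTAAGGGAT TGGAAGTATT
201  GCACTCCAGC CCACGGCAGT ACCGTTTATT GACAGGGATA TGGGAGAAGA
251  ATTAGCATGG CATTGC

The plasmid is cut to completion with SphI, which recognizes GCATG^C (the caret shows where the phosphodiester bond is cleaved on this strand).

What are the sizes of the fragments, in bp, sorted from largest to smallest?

197, 69 bp

SphI sites (GCATGC) start at positions 64, 133.
SphI cuts after base 5 of each site (before the last base), so after positions 68, 137.
Circular molecule, 2 cuts → 2 fragments:
  69–137 → 69 bp
  138–266 then 1–68 → 129 + 68 = 197 bp
Sorted largest to smallest: 197, 69 bp.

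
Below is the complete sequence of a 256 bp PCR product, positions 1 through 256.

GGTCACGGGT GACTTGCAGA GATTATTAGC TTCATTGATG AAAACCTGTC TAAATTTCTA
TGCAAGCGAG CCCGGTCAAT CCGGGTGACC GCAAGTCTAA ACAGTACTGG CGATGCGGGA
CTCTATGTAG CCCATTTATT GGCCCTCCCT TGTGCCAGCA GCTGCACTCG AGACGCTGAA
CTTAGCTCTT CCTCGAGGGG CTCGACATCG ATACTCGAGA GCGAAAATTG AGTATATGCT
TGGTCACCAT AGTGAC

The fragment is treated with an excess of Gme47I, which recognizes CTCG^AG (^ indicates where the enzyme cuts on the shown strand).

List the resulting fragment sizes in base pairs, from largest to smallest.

Gme47I sites (CTCGAG) start at positions 167, 192, 214.
Gme47I cuts after base 4 of each site, so after positions 170, 195, 217.
Linear molecule, 3 cuts → 4 fragments:
  1–170 → 170 bp
  171–195 → 25 bp
  196–217 → 22 bp
  218–256 → 39 bp
Sorted largest to smallest: 170, 39, 25, 22 bp.

170, 39, 25, 22 bp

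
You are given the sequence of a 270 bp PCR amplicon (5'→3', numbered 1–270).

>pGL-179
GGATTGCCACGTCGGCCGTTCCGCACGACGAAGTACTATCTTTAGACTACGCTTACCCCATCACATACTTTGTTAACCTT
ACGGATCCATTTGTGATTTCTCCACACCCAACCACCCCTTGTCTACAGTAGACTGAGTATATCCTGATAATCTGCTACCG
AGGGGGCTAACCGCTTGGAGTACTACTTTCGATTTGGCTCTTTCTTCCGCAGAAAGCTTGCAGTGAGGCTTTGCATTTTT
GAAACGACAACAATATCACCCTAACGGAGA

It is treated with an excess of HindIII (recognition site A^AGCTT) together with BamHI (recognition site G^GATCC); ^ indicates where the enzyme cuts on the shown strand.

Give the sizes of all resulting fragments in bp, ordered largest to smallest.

131, 83, 56 bp

The HindIII site (AAGCTT) starts at position 214.
HindIII cuts after the first base of each site, so after position 214.
The BamHI site (GGATCC) starts at position 83.
BamHI cuts after the first base of each site, so after position 83.
Combined cut positions: 83, 214.
Linear molecule, 2 cuts → 3 fragments:
  1–83 → 83 bp
  84–214 → 131 bp
  215–270 → 56 bp
Sorted largest to smallest: 131, 83, 56 bp.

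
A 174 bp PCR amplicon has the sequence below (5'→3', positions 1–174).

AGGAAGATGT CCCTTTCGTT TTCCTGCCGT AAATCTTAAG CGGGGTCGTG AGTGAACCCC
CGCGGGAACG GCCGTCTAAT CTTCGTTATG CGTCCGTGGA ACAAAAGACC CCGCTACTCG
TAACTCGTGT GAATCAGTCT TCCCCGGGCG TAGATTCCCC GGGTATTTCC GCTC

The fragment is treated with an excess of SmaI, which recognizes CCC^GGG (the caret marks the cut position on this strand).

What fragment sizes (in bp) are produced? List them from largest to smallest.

SmaI sites (CCCGGG) start at positions 143, 158.
SmaI cuts after base 3 of each site, so after positions 145, 160.
Linear molecule, 2 cuts → 3 fragments:
  1–145 → 145 bp
  146–160 → 15 bp
  161–174 → 14 bp
Sorted largest to smallest: 145, 15, 14 bp.

145, 15, 14 bp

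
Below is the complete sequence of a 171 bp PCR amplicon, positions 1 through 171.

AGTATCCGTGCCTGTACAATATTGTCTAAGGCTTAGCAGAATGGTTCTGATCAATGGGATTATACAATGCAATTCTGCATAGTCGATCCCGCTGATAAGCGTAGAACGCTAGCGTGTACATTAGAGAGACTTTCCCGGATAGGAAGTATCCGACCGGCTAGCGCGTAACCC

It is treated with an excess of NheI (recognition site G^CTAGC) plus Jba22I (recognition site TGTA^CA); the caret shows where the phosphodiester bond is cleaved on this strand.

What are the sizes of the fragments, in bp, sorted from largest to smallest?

NheI sites (GCTAGC) start at positions 108, 157.
NheI cuts after the first base of each site, so after positions 108, 157.
Jba22I sites (TGTACA) start at positions 13, 115.
Jba22I cuts after base 4 of each site, so after positions 16, 118.
Combined cut positions: 16, 108, 118, 157.
Linear molecule, 4 cuts → 5 fragments:
  1–16 → 16 bp
  17–108 → 92 bp
  109–118 → 10 bp
  119–157 → 39 bp
  158–171 → 14 bp
Sorted largest to smallest: 92, 39, 16, 14, 10 bp.

92, 39, 16, 14, 10 bp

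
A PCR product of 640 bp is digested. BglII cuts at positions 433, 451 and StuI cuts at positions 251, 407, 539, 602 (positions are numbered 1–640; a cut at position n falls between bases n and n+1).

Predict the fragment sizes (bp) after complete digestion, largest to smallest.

Combined cut positions (sorted): 251, 407, 433, 451, 539, 602.
Linear molecule, 6 cuts → 7 fragments:
  251 − 0 = 251 bp
  407 − 251 = 156 bp
  433 − 407 = 26 bp
  451 − 433 = 18 bp
  539 − 451 = 88 bp
  602 − 539 = 63 bp
  640 − 602 = 38 bp
Sorted largest to smallest: 251, 156, 88, 63, 38, 26, 18 bp.

251, 156, 88, 63, 38, 26, 18 bp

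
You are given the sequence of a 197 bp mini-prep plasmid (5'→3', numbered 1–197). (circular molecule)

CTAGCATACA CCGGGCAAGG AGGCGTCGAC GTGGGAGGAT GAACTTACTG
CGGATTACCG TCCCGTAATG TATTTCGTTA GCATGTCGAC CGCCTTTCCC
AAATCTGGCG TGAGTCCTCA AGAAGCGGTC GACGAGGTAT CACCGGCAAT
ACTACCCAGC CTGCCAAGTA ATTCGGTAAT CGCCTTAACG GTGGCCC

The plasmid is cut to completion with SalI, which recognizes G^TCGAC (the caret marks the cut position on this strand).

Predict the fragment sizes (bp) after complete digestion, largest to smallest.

SalI sites (GTCGAC) start at positions 25, 85, 128.
SalI cuts after the first base of each site, so after positions 25, 85, 128.
Circular molecule, 3 cuts → 3 fragments:
  26–85 → 60 bp
  86–128 → 43 bp
  129–197 then 1–25 → 69 + 25 = 94 bp
Sorted largest to smallest: 94, 60, 43 bp.

94, 60, 43 bp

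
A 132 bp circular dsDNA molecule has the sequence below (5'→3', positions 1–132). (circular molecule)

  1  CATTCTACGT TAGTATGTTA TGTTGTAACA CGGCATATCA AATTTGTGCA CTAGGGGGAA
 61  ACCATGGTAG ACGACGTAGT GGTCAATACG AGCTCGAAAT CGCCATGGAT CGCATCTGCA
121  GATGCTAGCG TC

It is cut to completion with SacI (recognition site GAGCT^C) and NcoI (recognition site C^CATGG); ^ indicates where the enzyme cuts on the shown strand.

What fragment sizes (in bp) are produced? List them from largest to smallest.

The SacI site (GAGCTC) starts at position 90.
SacI cuts after base 5 of each site (before the last base), so after position 94.
NcoI sites (CCATGG) start at positions 62, 103.
NcoI cuts after the first base of each site, so after positions 62, 103.
Combined cut positions: 62, 94, 103.
Circular molecule, 3 cuts → 3 fragments:
  63–94 → 32 bp
  95–103 → 9 bp
  104–132 then 1–62 → 29 + 62 = 91 bp
Sorted largest to smallest: 91, 32, 9 bp.

91, 32, 9 bp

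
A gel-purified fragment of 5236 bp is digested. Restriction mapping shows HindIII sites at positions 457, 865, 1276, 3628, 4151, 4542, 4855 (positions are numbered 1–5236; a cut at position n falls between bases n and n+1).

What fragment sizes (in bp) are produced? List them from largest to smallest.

Linear molecule, 7 cuts → 8 fragments:
  457 − 0 = 457 bp
  865 − 457 = 408 bp
  1276 − 865 = 411 bp
  3628 − 1276 = 2352 bp
  4151 − 3628 = 523 bp
  4542 − 4151 = 391 bp
  4855 − 4542 = 313 bp
  5236 − 4855 = 381 bp
Sorted largest to smallest: 2352, 523, 457, 411, 408, 391, 381, 313 bp.

2352, 523, 457, 411, 408, 391, 381, 313 bp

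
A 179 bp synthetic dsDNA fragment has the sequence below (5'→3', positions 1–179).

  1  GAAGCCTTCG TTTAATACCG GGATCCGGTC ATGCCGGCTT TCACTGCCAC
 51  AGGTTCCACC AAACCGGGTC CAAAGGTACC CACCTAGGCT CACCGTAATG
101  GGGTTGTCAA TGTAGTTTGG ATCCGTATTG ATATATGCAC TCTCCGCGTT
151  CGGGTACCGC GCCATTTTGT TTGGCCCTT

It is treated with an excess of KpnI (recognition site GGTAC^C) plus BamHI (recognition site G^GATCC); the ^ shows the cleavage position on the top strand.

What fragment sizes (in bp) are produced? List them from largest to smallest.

58, 40, 38, 22, 21 bp

KpnI sites (GGTACC) start at positions 75, 153.
KpnI cuts after base 5 of each site (before the last base), so after positions 79, 157.
BamHI sites (GGATCC) start at positions 21, 119.
BamHI cuts after the first base of each site, so after positions 21, 119.
Combined cut positions: 21, 79, 119, 157.
Linear molecule, 4 cuts → 5 fragments:
  1–21 → 21 bp
  22–79 → 58 bp
  80–119 → 40 bp
  120–157 → 38 bp
  158–179 → 22 bp
Sorted largest to smallest: 58, 40, 38, 22, 21 bp.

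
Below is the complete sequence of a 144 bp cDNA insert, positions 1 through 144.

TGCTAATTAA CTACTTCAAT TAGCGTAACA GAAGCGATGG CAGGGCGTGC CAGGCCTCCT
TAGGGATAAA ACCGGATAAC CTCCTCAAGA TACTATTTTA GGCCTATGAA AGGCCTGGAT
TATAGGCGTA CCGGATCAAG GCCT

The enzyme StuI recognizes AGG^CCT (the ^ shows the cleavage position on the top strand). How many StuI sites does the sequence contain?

4

AGGCCT occurs starting at positions 52, 100, 111, 139.
StuI cuts at 4 sites.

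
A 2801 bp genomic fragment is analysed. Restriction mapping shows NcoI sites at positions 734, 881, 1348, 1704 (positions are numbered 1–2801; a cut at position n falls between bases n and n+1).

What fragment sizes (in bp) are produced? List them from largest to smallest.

Linear molecule, 4 cuts → 5 fragments:
  734 − 0 = 734 bp
  881 − 734 = 147 bp
  1348 − 881 = 467 bp
  1704 − 1348 = 356 bp
  2801 − 1704 = 1097 bp
Sorted largest to smallest: 1097, 734, 467, 356, 147 bp.

1097, 734, 467, 356, 147 bp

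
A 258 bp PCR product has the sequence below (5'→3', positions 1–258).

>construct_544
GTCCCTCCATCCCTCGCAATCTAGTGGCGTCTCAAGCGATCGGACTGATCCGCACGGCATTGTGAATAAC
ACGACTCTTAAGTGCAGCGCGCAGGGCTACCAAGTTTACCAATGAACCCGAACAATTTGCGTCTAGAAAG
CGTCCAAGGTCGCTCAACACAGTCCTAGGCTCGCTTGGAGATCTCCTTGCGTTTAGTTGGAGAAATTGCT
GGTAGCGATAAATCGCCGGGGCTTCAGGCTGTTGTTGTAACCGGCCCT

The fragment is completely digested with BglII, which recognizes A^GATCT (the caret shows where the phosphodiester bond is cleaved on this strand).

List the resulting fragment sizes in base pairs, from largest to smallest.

179, 79 bp

The BglII site (AGATCT) starts at position 179.
BglII cuts after the first base of each site, so after position 179.
Linear molecule, 1 cut → 2 fragments:
  1–179 → 179 bp
  180–258 → 79 bp
Sorted largest to smallest: 179, 79 bp.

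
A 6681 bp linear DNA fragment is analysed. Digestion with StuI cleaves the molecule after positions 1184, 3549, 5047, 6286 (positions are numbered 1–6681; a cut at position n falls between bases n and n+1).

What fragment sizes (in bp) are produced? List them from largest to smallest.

Linear molecule, 4 cuts → 5 fragments:
  1184 − 0 = 1184 bp
  3549 − 1184 = 2365 bp
  5047 − 3549 = 1498 bp
  6286 − 5047 = 1239 bp
  6681 − 6286 = 395 bp
Sorted largest to smallest: 2365, 1498, 1239, 1184, 395 bp.

2365, 1498, 1239, 1184, 395 bp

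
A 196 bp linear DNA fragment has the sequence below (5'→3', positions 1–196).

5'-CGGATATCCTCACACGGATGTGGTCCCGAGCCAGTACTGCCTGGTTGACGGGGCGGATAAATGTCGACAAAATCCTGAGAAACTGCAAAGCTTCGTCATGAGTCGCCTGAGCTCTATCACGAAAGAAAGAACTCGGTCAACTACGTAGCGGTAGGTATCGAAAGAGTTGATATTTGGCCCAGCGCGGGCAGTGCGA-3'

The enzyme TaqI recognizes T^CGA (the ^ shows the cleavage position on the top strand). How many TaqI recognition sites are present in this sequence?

TCGA occurs starting at positions 64, 158.
TaqI cuts at 2 sites.

2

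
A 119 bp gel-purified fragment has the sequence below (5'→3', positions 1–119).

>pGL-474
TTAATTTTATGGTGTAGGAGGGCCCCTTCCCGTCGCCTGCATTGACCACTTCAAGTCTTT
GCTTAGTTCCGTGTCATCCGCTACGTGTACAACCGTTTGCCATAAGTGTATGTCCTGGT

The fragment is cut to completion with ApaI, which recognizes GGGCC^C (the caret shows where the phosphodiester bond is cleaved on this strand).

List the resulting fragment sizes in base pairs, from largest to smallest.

95, 24 bp

The ApaI site (GGGCCC) starts at position 20.
ApaI cuts after base 5 of each site (before the last base), so after position 24.
Linear molecule, 1 cut → 2 fragments:
  1–24 → 24 bp
  25–119 → 95 bp
Sorted largest to smallest: 95, 24 bp.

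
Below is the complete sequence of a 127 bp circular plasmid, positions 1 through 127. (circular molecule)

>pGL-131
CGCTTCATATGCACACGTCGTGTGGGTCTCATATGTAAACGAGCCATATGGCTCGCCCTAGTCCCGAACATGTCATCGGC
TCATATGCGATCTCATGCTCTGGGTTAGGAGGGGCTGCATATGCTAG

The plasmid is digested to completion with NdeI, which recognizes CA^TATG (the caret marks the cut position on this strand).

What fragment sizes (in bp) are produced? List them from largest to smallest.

NdeI sites (CATATG) start at positions 6, 30, 45, 82, 118.
NdeI cuts after base 2 of each site, so after positions 7, 31, 46, 83, 119.
Circular molecule, 5 cuts → 5 fragments:
  8–31 → 24 bp
  32–46 → 15 bp
  47–83 → 37 bp
  84–119 → 36 bp
  120–127 then 1–7 → 8 + 7 = 15 bp
Sorted largest to smallest: 37, 36, 24, 15, 15 bp.

37, 36, 24, 15, 15 bp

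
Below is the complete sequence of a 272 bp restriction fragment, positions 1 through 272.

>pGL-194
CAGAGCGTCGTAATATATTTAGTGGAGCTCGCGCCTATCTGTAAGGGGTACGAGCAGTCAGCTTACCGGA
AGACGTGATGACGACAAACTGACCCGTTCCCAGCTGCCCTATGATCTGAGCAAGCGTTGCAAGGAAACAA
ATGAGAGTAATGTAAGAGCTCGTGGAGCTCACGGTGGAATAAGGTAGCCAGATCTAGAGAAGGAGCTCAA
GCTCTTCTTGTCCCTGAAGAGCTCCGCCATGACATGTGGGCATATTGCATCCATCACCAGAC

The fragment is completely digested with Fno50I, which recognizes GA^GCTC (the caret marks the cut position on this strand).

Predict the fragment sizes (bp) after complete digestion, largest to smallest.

Fno50I sites (GAGCTC) start at positions 25, 156, 165, 203, 229.
Fno50I cuts after base 2 of each site, so after positions 26, 157, 166, 204, 230.
Linear molecule, 5 cuts → 6 fragments:
  1–26 → 26 bp
  27–157 → 131 bp
  158–166 → 9 bp
  167–204 → 38 bp
  205–230 → 26 bp
  231–272 → 42 bp
Sorted largest to smallest: 131, 42, 38, 26, 26, 9 bp.

131, 42, 38, 26, 26, 9 bp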